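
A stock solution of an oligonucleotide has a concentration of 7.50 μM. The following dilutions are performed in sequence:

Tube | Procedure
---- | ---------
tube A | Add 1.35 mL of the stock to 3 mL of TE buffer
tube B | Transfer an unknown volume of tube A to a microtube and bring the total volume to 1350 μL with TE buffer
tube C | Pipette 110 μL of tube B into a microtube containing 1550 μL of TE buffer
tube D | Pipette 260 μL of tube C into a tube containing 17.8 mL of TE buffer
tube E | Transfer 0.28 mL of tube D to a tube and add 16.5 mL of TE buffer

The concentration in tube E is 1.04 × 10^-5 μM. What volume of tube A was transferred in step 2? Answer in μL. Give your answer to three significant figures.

Step 1: 1.35 mL + 3 mL = 4.35 mL total → factor 4.35/1.35 = 3.2222
Step 2: v brought to 1350 μL → factor = 1350 μL/v
Step 3: 110 μL + 1550 μL = 1660 μL total → factor 1660/110 = 15.091
Step 4: 260 μL + 17.8 mL = 18060 μL total → factor 18060/260 = 69.462
Step 5: 0.28 mL + 16.5 mL = 16.78 mL total → factor 16.78/0.28 = 59.929
Product of known-step factors = 2.0242 × 10^5
Overall factor = 7.50 μM / (1.04 × 10^-5 μM) = 7.2115 × 10^5
Step-2 factor = 7.2115 × 10^5 / 2.0242 × 10^5 = 3.5627
v = 1350 μL / 3.5627 = 379 μL

379 μL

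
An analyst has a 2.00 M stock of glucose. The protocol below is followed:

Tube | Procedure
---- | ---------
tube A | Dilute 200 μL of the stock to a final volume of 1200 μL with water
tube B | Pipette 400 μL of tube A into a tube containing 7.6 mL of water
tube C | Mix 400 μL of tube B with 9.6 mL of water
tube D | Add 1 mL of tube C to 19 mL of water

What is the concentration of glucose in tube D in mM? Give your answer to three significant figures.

0.0333 mM

Step 1: 200 μL brought to 1200 μL → factor 1200/200 = 6
Step 2: 400 μL + 7.6 mL = 8000 μL total → factor 8000/400 = 20
Step 3: 400 μL + 9.6 mL = 10000 μL total → factor 10000/400 = 25
Step 4: 1 mL + 19 mL = 20 mL total → factor 20/1 = 20
Dilution factor through tube D = 6 × 20 × 25 × 20 = 60000
[tube D] = 2.00 M / 60000 = 3.333 × 10^-5 M = 0.0333 mM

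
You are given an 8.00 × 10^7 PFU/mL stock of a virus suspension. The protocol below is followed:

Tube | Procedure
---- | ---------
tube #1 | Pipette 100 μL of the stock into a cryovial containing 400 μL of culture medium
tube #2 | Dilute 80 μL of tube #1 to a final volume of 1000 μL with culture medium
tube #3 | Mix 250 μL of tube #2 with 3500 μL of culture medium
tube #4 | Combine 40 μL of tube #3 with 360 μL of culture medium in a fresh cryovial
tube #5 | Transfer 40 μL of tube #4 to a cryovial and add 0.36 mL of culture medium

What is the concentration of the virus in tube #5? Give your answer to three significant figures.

Step 1: 100 μL + 400 μL = 500 μL total → factor 500/100 = 5
Step 2: 80 μL brought to 1000 μL → factor 1000/80 = 12.5
Step 3: 250 μL + 3500 μL = 3750 μL total → factor 3750/250 = 15
Step 4: 40 μL + 360 μL = 400 μL total → factor 400/40 = 10
Step 5: 40 μL + 0.36 mL = 400 μL total → factor 400/40 = 10
Overall dilution factor = 5 × 12.5 × 15 × 10 × 10 = 93750
Final = 8.00 × 10^7 PFU/mL / 93750 = 853 PFU/mL

853 PFU/mL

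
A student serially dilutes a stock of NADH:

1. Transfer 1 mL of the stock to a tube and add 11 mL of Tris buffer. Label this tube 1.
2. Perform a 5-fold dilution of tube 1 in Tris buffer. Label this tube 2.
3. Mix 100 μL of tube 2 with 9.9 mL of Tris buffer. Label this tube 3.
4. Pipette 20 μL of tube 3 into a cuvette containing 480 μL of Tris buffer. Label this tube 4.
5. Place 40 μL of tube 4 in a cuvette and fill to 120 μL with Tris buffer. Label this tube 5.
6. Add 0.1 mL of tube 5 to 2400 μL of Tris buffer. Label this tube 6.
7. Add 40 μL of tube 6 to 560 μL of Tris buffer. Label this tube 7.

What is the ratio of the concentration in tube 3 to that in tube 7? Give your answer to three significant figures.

Step 1: 1 mL + 11 mL = 12 mL total → factor 12/1 = 12
Step 2: 5-fold → factor 5
Step 3: 100 μL + 9.9 mL = 10000 μL total → factor 10000/100 = 100
Step 4: 20 μL + 480 μL = 500 μL total → factor 500/20 = 25
Step 5: 40 μL brought to 120 μL → factor 120/40 = 3
Step 6: 0.1 mL + 2400 μL = 2.5 mL total → factor 2.5/0.1 = 25
Step 7: 40 μL + 560 μL = 600 μL total → factor 600/40 = 15
Dilution factor to tube 3 = 6000; to tube 7 = 1.6875 × 10^8
[tube 3]/[tube 7] = (factor to tube 7)/(factor to tube 3) = 1.6875 × 10^8/6000 = 2.81 × 10^4

2.81 × 10^4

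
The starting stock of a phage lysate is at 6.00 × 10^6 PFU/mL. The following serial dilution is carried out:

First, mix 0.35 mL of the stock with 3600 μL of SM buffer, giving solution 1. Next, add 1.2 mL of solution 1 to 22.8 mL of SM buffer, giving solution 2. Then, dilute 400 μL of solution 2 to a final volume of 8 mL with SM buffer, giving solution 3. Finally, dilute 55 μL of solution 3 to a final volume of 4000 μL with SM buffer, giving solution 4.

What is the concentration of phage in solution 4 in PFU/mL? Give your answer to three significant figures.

18.3 PFU/mL

Step 1: 0.35 mL + 3600 μL = 3.95 mL total → factor 3.95/0.35 = 11.286
Step 2: 1.2 mL + 22.8 mL = 24 mL total → factor 24/1.2 = 20
Step 3: 400 μL brought to 8 mL → factor 8000/400 = 20
Step 4: 55 μL brought to 4000 μL → factor 4000/55 = 72.727
Overall dilution factor = 11.286 × 20 × 20 × 72.727 = 3.2831 × 10^5
Final = 6.00 × 10^6 PFU/mL / 3.2831 × 10^5 = 18.3 PFU/mL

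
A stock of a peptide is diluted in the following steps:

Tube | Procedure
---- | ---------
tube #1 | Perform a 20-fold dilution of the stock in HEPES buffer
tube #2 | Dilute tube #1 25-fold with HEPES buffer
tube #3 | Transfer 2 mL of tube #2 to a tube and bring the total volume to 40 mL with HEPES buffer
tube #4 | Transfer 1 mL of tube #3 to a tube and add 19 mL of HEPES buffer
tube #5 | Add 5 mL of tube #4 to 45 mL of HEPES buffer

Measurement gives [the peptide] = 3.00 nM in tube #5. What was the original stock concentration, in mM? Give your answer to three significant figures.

Step 1: 20-fold → factor 20
Step 2: 25-fold → factor 25
Step 3: 2 mL brought to 40 mL → factor 40/2 = 20
Step 4: 1 mL + 19 mL = 20 mL total → factor 20/1 = 20
Step 5: 5 mL + 45 mL = 50 mL total → factor 50/5 = 10
Overall dilution factor = 20 × 25 × 20 × 20 × 10 = 2 × 10^6
Stock = 3.00 nM × 2 × 10^6 = 6.000 × 10^6 nM = 6.00 mM

6.00 mM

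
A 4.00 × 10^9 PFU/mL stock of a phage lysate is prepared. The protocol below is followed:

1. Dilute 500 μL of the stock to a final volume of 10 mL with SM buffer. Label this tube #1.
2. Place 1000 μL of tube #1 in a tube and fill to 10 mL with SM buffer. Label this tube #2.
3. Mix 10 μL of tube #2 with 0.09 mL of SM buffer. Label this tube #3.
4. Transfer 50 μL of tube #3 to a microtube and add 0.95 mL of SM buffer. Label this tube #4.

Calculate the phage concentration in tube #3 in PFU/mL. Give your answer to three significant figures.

2.00 × 10^6 PFU/mL

Step 1: 500 μL brought to 10 mL → factor 10000/500 = 20
Step 2: 1000 μL brought to 10 mL → factor 10000/1000 = 10
Step 3: 10 μL + 0.09 mL = 100 μL total → factor 100/10 = 10
Dilution factor through tube #3 = 20 × 10 × 10 = 2000
[tube #3] = 4.00 × 10^9 PFU/mL / 2000 = 2.00 × 10^6 PFU/mL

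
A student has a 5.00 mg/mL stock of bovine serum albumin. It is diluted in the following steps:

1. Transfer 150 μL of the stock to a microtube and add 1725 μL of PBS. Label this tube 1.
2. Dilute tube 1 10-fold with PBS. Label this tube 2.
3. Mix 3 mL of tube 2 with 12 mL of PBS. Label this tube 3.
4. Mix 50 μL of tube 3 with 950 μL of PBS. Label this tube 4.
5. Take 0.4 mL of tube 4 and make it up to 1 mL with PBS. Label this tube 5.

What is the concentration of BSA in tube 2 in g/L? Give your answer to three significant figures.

0.0400 g/L

Step 1: 150 μL + 1725 μL = 1875 μL total → factor 1875/150 = 12.5
Step 2: 10-fold → factor 10
Dilution factor through tube 2 = 12.5 × 10 = 125
[tube 2] = 5.00 mg/mL / 125 = 0.04000 mg/mL = 0.0400 g/L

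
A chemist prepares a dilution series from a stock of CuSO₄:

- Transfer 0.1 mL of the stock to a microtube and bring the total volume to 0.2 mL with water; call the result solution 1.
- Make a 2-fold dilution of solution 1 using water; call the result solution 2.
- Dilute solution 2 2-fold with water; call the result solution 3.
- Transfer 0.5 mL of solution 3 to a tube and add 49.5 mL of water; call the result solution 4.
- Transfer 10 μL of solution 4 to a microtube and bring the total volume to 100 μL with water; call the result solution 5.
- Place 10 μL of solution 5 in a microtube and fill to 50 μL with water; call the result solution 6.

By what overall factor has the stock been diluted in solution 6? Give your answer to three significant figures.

Step 1: 0.1 mL brought to 0.2 mL → factor 0.2/0.1 = 2
Step 2: 2-fold → factor 2
Step 3: 2-fold → factor 2
Step 4: 0.5 mL + 49.5 mL = 50 mL total → factor 50/0.5 = 100
Step 5: 10 μL brought to 100 μL → factor 100/10 = 10
Step 6: 10 μL brought to 50 μL → factor 50/10 = 5
Overall dilution factor = 2 × 2 × 2 × 100 × 10 × 5 = 40000

4.00 × 10^4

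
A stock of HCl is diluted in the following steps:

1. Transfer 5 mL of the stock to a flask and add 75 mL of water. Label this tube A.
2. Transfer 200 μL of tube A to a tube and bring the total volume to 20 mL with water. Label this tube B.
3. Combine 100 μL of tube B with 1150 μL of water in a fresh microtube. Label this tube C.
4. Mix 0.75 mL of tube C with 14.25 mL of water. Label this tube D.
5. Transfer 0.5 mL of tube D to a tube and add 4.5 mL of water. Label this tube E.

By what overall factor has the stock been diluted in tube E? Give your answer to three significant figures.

Step 1: 5 mL + 75 mL = 80 mL total → factor 80/5 = 16
Step 2: 200 μL brought to 20 mL → factor 20000/200 = 100
Step 3: 100 μL + 1150 μL = 1250 μL total → factor 1250/100 = 12.5
Step 4: 0.75 mL + 14.25 mL = 15 mL total → factor 15/0.75 = 20
Step 5: 0.5 mL + 4.5 mL = 5 mL total → factor 5/0.5 = 10
Overall dilution factor = 16 × 100 × 12.5 × 20 × 10 = 4 × 10^6

4.00 × 10^6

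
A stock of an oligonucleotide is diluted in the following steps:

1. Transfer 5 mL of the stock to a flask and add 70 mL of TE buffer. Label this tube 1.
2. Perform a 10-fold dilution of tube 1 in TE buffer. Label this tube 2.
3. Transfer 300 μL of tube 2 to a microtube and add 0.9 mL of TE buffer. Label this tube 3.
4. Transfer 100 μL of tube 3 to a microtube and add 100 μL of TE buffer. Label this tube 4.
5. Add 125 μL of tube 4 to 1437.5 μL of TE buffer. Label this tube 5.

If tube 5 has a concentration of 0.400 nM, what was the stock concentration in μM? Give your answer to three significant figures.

6.00 μM

Step 1: 5 mL + 70 mL = 75 mL total → factor 75/5 = 15
Step 2: 10-fold → factor 10
Step 3: 300 μL + 0.9 mL = 1200 μL total → factor 1200/300 = 4
Step 4: 100 μL + 100 μL = 200 μL total → factor 200/100 = 2
Step 5: 125 μL + 1437.5 μL = 1562.5 μL total → factor 1562.5/125 = 12.5
Overall dilution factor = 15 × 10 × 4 × 2 × 12.5 = 15000
Stock = 0.400 nM × 15000 = 6000 nM = 6.00 μM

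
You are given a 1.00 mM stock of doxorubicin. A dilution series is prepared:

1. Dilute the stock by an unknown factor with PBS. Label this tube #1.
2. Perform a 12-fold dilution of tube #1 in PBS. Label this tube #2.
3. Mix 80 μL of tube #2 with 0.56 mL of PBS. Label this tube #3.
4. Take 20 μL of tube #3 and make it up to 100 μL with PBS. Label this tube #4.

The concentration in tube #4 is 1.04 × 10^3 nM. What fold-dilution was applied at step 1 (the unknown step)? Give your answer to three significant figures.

Step 1: unknown factor x
Step 2: 12-fold → factor 12
Step 3: 80 μL + 0.56 mL = 640 μL total → factor 640/80 = 8
Step 4: 20 μL brought to 100 μL → factor 100/20 = 5
Product of known-step factors = 480
Overall factor = 1.00 mM / (1.04 × 10^3 nM) = 961.54
x = 961.54 / 480 = 2.00

2.00-fold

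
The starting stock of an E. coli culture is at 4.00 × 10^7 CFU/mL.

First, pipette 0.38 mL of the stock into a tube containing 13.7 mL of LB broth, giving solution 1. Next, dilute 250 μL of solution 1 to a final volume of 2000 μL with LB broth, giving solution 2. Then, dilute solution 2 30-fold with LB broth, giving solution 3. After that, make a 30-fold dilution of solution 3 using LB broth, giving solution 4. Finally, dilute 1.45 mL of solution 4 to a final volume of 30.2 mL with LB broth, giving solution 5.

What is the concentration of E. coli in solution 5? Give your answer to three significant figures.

7.20 CFU/mL

Step 1: 0.38 mL + 13.7 mL = 14.08 mL total → factor 14.08/0.38 = 37.053
Step 2: 250 μL brought to 2000 μL → factor 2000/250 = 8
Step 3: 30-fold → factor 30
Step 4: 30-fold → factor 30
Step 5: 1.45 mL brought to 30.2 mL → factor 30.2/1.45 = 20.828
Overall dilution factor = 37.053 × 8 × 30 × 30 × 20.828 = 5.5564 × 10^6
Final = 4.00 × 10^7 CFU/mL / 5.5564 × 10^6 = 7.20 CFU/mL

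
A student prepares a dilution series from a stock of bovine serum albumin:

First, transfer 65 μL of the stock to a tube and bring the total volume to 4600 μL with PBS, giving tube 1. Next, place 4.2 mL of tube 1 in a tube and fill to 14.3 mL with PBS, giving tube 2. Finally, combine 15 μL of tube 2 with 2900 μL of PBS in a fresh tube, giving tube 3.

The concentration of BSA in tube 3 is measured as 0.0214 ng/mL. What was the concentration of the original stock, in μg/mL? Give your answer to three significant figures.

1.00 μg/mL

Step 1: 65 μL brought to 4600 μL → factor 4600/65 = 70.769
Step 2: 4.2 mL brought to 14.3 mL → factor 14.3/4.2 = 3.4048
Step 3: 15 μL + 2900 μL = 2915 μL total → factor 2915/15 = 194.33
Overall dilution factor = 70.769 × 3.4048 × 194.33 = 46825
Stock = 0.0214 ng/mL × 46825 = 1002 ng/mL = 1.00 μg/mL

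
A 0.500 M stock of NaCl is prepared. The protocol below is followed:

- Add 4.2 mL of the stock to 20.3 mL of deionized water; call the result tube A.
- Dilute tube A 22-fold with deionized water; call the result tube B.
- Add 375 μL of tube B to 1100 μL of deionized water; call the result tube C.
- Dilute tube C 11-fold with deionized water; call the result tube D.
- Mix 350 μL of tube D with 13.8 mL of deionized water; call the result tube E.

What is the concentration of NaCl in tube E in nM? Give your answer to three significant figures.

Step 1: 4.2 mL + 20.3 mL = 24.5 mL total → factor 24.5/4.2 = 5.8333
Step 2: 22-fold → factor 22
Step 3: 375 μL + 1100 μL = 1475 μL total → factor 1475/375 = 3.9333
Step 4: 11-fold → factor 11
Step 5: 350 μL + 13.8 mL = 14150 μL total → factor 14150/350 = 40.429
Overall dilution factor = 5.8333 × 22 × 3.9333 × 11 × 40.429 = 2.2448 × 10^5
Final = 0.500 M / 2.2448 × 10^5 = 2.227 × 10^-6 M = 2.23 × 10^3 nM

2.23 × 10^3 nM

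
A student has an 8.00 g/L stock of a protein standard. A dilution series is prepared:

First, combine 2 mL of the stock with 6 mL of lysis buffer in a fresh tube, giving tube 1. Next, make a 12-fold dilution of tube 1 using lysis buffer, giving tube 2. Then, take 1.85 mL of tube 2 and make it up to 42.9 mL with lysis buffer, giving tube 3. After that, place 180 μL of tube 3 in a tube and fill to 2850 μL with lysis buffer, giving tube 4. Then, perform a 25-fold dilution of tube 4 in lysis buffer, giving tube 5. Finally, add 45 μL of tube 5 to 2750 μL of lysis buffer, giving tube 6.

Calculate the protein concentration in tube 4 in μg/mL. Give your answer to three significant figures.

Step 1: 2 mL + 6 mL = 8 mL total → factor 8/2 = 4
Step 2: 12-fold → factor 12
Step 3: 1.85 mL brought to 42.9 mL → factor 42.9/1.85 = 23.189
Step 4: 180 μL brought to 2850 μL → factor 2850/180 = 15.833
Dilution factor through tube 4 = 4 × 12 × 23.189 × 15.833 = 17624
[tube 4] = 8.00 g/L / 17624 = 0.0004539 g/L = 0.454 μg/mL

0.454 μg/mL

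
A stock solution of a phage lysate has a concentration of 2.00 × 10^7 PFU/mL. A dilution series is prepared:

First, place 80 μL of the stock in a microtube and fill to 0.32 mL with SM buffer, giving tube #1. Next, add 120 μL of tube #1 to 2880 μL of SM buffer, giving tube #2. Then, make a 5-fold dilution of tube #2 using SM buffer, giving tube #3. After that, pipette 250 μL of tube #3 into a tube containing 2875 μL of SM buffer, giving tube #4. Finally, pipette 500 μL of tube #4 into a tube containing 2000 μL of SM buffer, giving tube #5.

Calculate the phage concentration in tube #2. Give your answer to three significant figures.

2.00 × 10^5 PFU/mL

Step 1: 80 μL brought to 0.32 mL → factor 320/80 = 4
Step 2: 120 μL + 2880 μL = 3000 μL total → factor 3000/120 = 25
Dilution factor through tube #2 = 4 × 25 = 100
[tube #2] = 2.00 × 10^7 PFU/mL / 100 = 2.00 × 10^5 PFU/mL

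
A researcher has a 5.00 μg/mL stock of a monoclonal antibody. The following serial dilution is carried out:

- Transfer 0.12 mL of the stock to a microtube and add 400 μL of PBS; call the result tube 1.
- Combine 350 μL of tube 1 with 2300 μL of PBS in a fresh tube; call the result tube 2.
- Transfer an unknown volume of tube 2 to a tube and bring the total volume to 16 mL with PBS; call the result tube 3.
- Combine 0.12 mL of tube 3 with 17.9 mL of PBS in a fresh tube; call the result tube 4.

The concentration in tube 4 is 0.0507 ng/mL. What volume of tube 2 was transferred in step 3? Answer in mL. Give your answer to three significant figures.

Step 1: 0.12 mL + 400 μL = 0.52 mL total → factor 0.52/0.12 = 4.3333
Step 2: 350 μL + 2300 μL = 2650 μL total → factor 2650/350 = 7.5714
Step 3: v brought to 16 mL → factor = 16 mL/v
Step 4: 0.12 mL + 17.9 mL = 18.02 mL total → factor 18.02/0.12 = 150.17
Product of known-step factors = 4926.9
Overall factor = 5.00 μg/mL / (0.0507 ng/mL) = 98619
Step-3 factor = 98619 / 4926.9 = 20.017
v = 16 mL / 20.017 = 0.799 mL

0.799 mL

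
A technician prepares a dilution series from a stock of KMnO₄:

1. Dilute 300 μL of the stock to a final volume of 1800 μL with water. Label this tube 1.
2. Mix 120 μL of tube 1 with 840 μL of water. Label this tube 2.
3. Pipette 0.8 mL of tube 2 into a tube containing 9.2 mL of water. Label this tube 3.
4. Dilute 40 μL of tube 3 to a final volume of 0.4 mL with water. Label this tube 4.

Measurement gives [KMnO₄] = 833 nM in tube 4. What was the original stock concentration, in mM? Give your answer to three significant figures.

Step 1: 300 μL brought to 1800 μL → factor 1800/300 = 6
Step 2: 120 μL + 840 μL = 960 μL total → factor 960/120 = 8
Step 3: 0.8 mL + 9.2 mL = 10 mL total → factor 10/0.8 = 12.5
Step 4: 40 μL brought to 0.4 mL → factor 400/40 = 10
Overall dilution factor = 6 × 8 × 12.5 × 10 = 6000
Stock = 833 nM × 6000 = 4.998 × 10^6 nM = 5.00 mM

5.00 mM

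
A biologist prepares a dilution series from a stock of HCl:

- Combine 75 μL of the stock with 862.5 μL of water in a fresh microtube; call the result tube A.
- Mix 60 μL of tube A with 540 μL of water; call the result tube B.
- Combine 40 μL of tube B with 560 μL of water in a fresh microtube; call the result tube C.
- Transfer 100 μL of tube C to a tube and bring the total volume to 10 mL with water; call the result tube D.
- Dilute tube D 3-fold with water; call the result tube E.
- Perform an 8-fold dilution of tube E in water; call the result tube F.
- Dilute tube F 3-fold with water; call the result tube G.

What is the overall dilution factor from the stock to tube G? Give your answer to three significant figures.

Step 1: 75 μL + 862.5 μL = 937.5 μL total → factor 937.5/75 = 12.5
Step 2: 60 μL + 540 μL = 600 μL total → factor 600/60 = 10
Step 3: 40 μL + 560 μL = 600 μL total → factor 600/40 = 15
Step 4: 100 μL brought to 10 mL → factor 10000/100 = 100
Step 5: 3-fold → factor 3
Step 6: 8-fold → factor 8
Step 7: 3-fold → factor 3
Overall dilution factor = 12.5 × 10 × 15 × 100 × 3 × 8 × 3 = 1.35 × 10^7

1.35 × 10^7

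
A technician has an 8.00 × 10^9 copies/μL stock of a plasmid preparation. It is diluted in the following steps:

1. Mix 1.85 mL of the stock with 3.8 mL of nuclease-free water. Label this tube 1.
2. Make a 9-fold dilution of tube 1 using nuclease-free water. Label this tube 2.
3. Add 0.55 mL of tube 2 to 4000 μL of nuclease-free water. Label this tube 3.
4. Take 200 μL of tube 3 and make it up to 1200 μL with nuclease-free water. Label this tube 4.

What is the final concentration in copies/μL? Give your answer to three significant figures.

5.86 × 10^6 copies/μL

Step 1: 1.85 mL + 3.8 mL = 5.65 mL total → factor 5.65/1.85 = 3.0541
Step 2: 9-fold → factor 9
Step 3: 0.55 mL + 4000 μL = 4.55 mL total → factor 4.55/0.55 = 8.2727
Step 4: 200 μL brought to 1200 μL → factor 1200/200 = 6
Overall dilution factor = 3.0541 × 9 × 8.2727 × 6 = 1364.3
Final = 8.00 × 10^9 copies/μL / 1364.3 = 5.86 × 10^6 copies/μL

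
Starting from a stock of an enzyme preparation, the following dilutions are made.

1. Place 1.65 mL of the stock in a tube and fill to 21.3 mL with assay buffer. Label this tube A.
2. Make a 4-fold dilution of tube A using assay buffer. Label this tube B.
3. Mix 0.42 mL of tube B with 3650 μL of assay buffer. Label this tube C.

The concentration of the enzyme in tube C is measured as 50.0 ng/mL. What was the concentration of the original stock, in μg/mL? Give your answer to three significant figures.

Step 1: 1.65 mL brought to 21.3 mL → factor 21.3/1.65 = 12.909
Step 2: 4-fold → factor 4
Step 3: 0.42 mL + 3650 μL = 4.07 mL total → factor 4.07/0.42 = 9.6905
Overall dilution factor = 12.909 × 4 × 9.6905 = 500.38
Stock = 50.0 ng/mL × 500.38 = 2.502 × 10^4 ng/mL = 25.0 μg/mL

25.0 μg/mL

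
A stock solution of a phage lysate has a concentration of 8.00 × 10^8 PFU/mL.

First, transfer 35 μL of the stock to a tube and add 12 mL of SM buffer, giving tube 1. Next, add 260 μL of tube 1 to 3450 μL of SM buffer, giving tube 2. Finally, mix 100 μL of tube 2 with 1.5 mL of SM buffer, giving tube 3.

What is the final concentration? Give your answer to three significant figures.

1.02 × 10^4 PFU/mL

Step 1: 35 μL + 12 mL = 12035 μL total → factor 12035/35 = 343.86
Step 2: 260 μL + 3450 μL = 3710 μL total → factor 3710/260 = 14.269
Step 3: 100 μL + 1.5 mL = 1600 μL total → factor 1600/100 = 16
Overall dilution factor = 343.86 × 14.269 × 16 = 78505
Final = 8.00 × 10^8 PFU/mL / 78505 = 1.02 × 10^4 PFU/mL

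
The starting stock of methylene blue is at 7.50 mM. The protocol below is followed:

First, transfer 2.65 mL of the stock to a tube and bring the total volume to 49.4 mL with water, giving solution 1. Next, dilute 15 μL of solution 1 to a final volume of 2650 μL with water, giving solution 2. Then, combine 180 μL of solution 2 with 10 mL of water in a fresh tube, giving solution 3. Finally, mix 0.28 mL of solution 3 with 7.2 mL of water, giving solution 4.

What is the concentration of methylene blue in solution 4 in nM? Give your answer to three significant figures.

Step 1: 2.65 mL brought to 49.4 mL → factor 49.4/2.65 = 18.642
Step 2: 15 μL brought to 2650 μL → factor 2650/15 = 176.67
Step 3: 180 μL + 10 mL = 10180 μL total → factor 10180/180 = 56.556
Step 4: 0.28 mL + 7.2 mL = 7.48 mL total → factor 7.48/0.28 = 26.714
Overall dilution factor = 18.642 × 176.67 × 56.556 × 26.714 = 4.9757 × 10^6
Final = 7.50 mM / 4.9757 × 10^6 = 1.507 × 10^-6 mM = 1.51 nM

1.51 nM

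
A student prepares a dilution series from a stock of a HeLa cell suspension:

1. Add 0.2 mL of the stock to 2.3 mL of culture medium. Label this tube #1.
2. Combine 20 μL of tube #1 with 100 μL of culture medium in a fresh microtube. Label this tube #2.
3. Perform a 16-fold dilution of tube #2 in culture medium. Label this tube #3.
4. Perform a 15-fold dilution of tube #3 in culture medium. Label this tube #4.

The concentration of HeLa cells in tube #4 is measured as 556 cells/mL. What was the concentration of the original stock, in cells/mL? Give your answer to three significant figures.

Step 1: 0.2 mL + 2.3 mL = 2.5 mL total → factor 2.5/0.2 = 12.5
Step 2: 20 μL + 100 μL = 120 μL total → factor 120/20 = 6
Step 3: 16-fold → factor 16
Step 4: 15-fold → factor 15
Overall dilution factor = 12.5 × 6 × 16 × 15 = 18000
Stock = 556 cells/mL × 18000 = 1.00 × 10^7 cells/mL

1.00 × 10^7 cells/mL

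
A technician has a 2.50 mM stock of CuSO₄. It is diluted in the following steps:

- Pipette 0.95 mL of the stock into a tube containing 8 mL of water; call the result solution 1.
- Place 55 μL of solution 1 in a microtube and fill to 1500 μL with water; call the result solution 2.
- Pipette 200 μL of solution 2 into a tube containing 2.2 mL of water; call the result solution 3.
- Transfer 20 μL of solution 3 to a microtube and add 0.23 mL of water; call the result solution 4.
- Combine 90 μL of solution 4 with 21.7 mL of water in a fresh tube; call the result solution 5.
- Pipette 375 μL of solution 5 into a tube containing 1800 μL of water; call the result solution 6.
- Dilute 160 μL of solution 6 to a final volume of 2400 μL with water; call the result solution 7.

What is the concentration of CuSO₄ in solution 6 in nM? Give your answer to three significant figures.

0.0462 nM

Step 1: 0.95 mL + 8 mL = 8.95 mL total → factor 8.95/0.95 = 9.4211
Step 2: 55 μL brought to 1500 μL → factor 1500/55 = 27.273
Step 3: 200 μL + 2.2 mL = 2400 μL total → factor 2400/200 = 12
Step 4: 20 μL + 0.23 mL = 250 μL total → factor 250/20 = 12.5
Step 5: 90 μL + 21.7 mL = 21790 μL total → factor 21790/90 = 242.11
Step 6: 375 μL + 1800 μL = 2175 μL total → factor 2175/375 = 5.8
Dilution factor through solution 6 = 9.4211 × 27.273 × 12 × 12.5 × 242.11 × 5.8 = 5.4121 × 10^7
[solution 6] = 2.50 mM / 5.4121 × 10^7 = 4.619 × 10^-8 mM = 0.0462 nM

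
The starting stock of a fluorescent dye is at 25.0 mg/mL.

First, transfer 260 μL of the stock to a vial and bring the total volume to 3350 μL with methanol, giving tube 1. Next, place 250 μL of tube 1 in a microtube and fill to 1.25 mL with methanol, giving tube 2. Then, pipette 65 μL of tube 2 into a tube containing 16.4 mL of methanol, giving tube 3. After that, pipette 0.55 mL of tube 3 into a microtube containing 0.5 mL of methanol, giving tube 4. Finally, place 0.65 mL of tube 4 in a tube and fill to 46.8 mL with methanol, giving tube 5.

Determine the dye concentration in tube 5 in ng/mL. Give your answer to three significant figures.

Step 1: 260 μL brought to 3350 μL → factor 3350/260 = 12.885
Step 2: 250 μL brought to 1.25 mL → factor 1250/250 = 5
Step 3: 65 μL + 16.4 mL = 16465 μL total → factor 16465/65 = 253.31
Step 4: 0.55 mL + 0.5 mL = 1.05 mL total → factor 1.05/0.55 = 1.9091
Step 5: 0.65 mL brought to 46.8 mL → factor 46.8/0.65 = 72
Overall dilution factor = 12.885 × 5 × 253.31 × 1.9091 × 72 = 2.2431 × 10^6
Final = 25.0 mg/mL / 2.2431 × 10^6 = 1.115 × 10^-5 mg/mL = 11.1 ng/mL

11.1 ng/mL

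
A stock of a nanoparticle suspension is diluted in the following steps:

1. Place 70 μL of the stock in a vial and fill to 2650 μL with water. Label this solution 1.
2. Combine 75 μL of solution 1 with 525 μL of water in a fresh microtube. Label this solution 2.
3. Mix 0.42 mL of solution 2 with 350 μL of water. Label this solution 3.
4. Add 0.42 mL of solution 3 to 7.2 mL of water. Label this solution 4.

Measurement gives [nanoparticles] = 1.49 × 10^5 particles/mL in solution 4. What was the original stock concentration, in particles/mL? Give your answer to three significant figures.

1.50 × 10^9 particles/mL

Step 1: 70 μL brought to 2650 μL → factor 2650/70 = 37.857
Step 2: 75 μL + 525 μL = 600 μL total → factor 600/75 = 8
Step 3: 0.42 mL + 350 μL = 0.77 mL total → factor 0.77/0.42 = 1.8333
Step 4: 0.42 mL + 7.2 mL = 7.62 mL total → factor 7.62/0.42 = 18.143
Overall dilution factor = 37.857 × 8 × 1.8333 × 18.143 = 10074
Stock = 1.49 × 10^5 particles/mL × 10074 = 1.50 × 10^9 particles/mL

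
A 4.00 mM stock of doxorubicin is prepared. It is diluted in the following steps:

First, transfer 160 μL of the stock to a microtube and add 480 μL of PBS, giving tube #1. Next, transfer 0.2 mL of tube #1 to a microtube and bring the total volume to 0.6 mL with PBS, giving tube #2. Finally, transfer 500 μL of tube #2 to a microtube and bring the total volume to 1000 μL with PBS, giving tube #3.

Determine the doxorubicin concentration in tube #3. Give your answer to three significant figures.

0.167 mM

Step 1: 160 μL + 480 μL = 640 μL total → factor 640/160 = 4
Step 2: 0.2 mL brought to 0.6 mL → factor 0.6/0.2 = 3
Step 3: 500 μL brought to 1000 μL → factor 1000/500 = 2
Overall dilution factor = 4 × 3 × 2 = 24
Final = 4.00 mM / 24 = 0.167 mM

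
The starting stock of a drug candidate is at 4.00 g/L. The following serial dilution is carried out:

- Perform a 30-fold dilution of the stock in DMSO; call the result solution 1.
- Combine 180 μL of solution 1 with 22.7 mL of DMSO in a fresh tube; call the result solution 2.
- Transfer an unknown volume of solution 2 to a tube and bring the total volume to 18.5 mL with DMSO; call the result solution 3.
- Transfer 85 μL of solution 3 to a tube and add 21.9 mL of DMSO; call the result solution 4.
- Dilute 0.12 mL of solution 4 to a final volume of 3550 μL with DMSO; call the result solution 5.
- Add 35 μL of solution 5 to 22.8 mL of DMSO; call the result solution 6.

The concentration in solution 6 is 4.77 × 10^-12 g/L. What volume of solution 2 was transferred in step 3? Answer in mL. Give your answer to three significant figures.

0.420 mL

Step 1: 30-fold → factor 30
Step 2: 180 μL + 22.7 mL = 22880 μL total → factor 22880/180 = 127.11
Step 3: v brought to 18.5 mL → factor = 18.5 mL/v
Step 4: 85 μL + 21.9 mL = 21985 μL total → factor 21985/85 = 258.65
Step 5: 0.12 mL brought to 3550 μL → factor 3.55/0.12 = 29.583
Step 6: 35 μL + 22.8 mL = 22835 μL total → factor 22835/35 = 652.43
Product of known-step factors = 1.9037 × 10^10
Overall factor = 4.00 g/L / (4.77 × 10^-12 g/L) = 8.3857 × 10^11
Step-3 factor = 8.3857 × 10^11 / 1.9037 × 10^10 = 44.05
v = 18.5 mL / 44.05 = 0.420 mL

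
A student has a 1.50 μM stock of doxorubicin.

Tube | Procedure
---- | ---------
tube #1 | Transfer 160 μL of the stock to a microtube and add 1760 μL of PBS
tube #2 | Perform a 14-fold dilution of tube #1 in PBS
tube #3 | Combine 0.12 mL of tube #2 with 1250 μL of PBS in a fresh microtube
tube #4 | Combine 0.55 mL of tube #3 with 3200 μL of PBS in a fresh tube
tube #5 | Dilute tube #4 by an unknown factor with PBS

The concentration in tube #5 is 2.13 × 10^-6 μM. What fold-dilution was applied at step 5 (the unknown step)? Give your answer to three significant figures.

53.9-fold

Step 1: 160 μL + 1760 μL = 1920 μL total → factor 1920/160 = 12
Step 2: 14-fold → factor 14
Step 3: 0.12 mL + 1250 μL = 1.37 mL total → factor 1.37/0.12 = 11.417
Step 4: 0.55 mL + 3200 μL = 3.75 mL total → factor 3.75/0.55 = 6.8182
Step 5: unknown factor x
Product of known-step factors = 13077
Overall factor = 1.50 μM / (2.13 × 10^-6 μM) = 7.0423 × 10^5
x = 7.0423 × 10^5 / 13077 = 53.9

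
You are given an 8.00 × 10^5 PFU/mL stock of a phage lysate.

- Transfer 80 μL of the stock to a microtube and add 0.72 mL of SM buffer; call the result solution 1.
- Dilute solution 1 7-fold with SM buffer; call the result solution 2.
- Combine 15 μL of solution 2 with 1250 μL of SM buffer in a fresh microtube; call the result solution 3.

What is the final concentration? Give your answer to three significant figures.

Step 1: 80 μL + 0.72 mL = 800 μL total → factor 800/80 = 10
Step 2: 7-fold → factor 7
Step 3: 15 μL + 1250 μL = 1265 μL total → factor 1265/15 = 84.333
Overall dilution factor = 10 × 7 × 84.333 = 5903.3
Final = 8.00 × 10^5 PFU/mL / 5903.3 = 136 PFU/mL

136 PFU/mL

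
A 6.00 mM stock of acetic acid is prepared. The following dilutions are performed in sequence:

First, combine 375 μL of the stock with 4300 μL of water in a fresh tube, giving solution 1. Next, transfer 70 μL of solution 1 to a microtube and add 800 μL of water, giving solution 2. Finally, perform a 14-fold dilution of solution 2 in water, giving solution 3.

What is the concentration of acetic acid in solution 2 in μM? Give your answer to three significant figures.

38.7 μM

Step 1: 375 μL + 4300 μL = 4675 μL total → factor 4675/375 = 12.467
Step 2: 70 μL + 800 μL = 870 μL total → factor 870/70 = 12.429
Dilution factor through solution 2 = 12.467 × 12.429 = 154.94
[solution 2] = 6.00 mM / 154.94 = 0.03872 mM = 38.7 μM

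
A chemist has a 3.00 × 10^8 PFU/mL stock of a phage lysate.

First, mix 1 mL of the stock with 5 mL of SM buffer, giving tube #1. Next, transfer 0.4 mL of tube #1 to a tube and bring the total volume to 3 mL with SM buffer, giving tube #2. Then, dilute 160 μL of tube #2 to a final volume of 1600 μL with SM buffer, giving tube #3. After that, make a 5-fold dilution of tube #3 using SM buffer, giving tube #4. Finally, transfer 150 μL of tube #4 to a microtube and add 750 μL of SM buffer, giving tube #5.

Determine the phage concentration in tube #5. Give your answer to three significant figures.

Step 1: 1 mL + 5 mL = 6 mL total → factor 6/1 = 6
Step 2: 0.4 mL brought to 3 mL → factor 3/0.4 = 7.5
Step 3: 160 μL brought to 1600 μL → factor 1600/160 = 10
Step 4: 5-fold → factor 5
Step 5: 150 μL + 750 μL = 900 μL total → factor 900/150 = 6
Overall dilution factor = 6 × 7.5 × 10 × 5 × 6 = 13500
Final = 3.00 × 10^8 PFU/mL / 13500 = 2.22 × 10^4 PFU/mL

2.22 × 10^4 PFU/mL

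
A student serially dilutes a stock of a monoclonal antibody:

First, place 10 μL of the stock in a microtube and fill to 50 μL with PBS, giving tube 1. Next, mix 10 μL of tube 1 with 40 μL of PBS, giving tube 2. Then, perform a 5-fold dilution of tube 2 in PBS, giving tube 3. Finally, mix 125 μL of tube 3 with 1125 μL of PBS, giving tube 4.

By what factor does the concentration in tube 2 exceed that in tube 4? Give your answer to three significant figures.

Step 1: 10 μL brought to 50 μL → factor 50/10 = 5
Step 2: 10 μL + 40 μL = 50 μL total → factor 50/10 = 5
Step 3: 5-fold → factor 5
Step 4: 125 μL + 1125 μL = 1250 μL total → factor 1250/125 = 10
Dilution factor to tube 2 = 25; to tube 4 = 1250
[tube 2]/[tube 4] = (factor to tube 4)/(factor to tube 2) = 1250/25 = 50.0

50.0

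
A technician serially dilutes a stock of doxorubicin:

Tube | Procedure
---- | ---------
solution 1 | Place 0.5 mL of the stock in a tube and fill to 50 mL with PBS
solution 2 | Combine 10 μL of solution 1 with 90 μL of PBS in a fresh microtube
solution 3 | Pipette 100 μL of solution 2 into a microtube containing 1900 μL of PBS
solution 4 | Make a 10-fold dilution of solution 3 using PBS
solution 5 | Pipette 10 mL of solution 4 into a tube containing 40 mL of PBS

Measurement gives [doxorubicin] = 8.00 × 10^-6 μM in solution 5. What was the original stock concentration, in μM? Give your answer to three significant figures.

Step 1: 0.5 mL brought to 50 mL → factor 50/0.5 = 100
Step 2: 10 μL + 90 μL = 100 μL total → factor 100/10 = 10
Step 3: 100 μL + 1900 μL = 2000 μL total → factor 2000/100 = 20
Step 4: 10-fold → factor 10
Step 5: 10 mL + 40 mL = 50 mL total → factor 50/10 = 5
Overall dilution factor = 100 × 10 × 20 × 10 × 5 = 1 × 10^6
Stock = 8.00 × 10^-6 μM × 1 × 10^6 = 8.00 μM

8.00 μM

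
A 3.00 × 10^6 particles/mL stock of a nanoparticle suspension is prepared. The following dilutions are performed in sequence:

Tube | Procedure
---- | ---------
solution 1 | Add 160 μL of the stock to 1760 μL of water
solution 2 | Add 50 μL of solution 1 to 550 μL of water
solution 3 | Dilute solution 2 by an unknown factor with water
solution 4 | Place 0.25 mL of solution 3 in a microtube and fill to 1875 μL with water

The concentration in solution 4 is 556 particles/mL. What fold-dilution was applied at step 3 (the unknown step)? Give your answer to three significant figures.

Step 1: 160 μL + 1760 μL = 1920 μL total → factor 1920/160 = 12
Step 2: 50 μL + 550 μL = 600 μL total → factor 600/50 = 12
Step 3: unknown factor x
Step 4: 0.25 mL brought to 1875 μL → factor 1.875/0.25 = 7.5
Product of known-step factors = 1080
Overall factor = 3.00 × 10^6 particles/mL / (556 particles/mL) = 5395.7
x = 5395.7 / 1080 = 5.00

5.00-fold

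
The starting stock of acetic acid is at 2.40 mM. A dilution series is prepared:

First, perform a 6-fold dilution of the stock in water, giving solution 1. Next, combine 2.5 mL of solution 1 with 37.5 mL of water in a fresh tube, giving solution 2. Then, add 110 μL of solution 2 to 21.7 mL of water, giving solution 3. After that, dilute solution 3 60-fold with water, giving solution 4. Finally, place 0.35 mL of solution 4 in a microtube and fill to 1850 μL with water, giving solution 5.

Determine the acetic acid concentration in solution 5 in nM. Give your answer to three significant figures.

Step 1: 6-fold → factor 6
Step 2: 2.5 mL + 37.5 mL = 40 mL total → factor 40/2.5 = 16
Step 3: 110 μL + 21.7 mL = 21810 μL total → factor 21810/110 = 198.27
Step 4: 60-fold → factor 60
Step 5: 0.35 mL brought to 1850 μL → factor 1.85/0.35 = 5.2857
Overall dilution factor = 6 × 16 × 198.27 × 60 × 5.2857 = 6.0366 × 10^6
Final = 2.40 mM / 6.0366 × 10^6 = 3.976 × 10^-7 mM = 0.398 nM

0.398 nM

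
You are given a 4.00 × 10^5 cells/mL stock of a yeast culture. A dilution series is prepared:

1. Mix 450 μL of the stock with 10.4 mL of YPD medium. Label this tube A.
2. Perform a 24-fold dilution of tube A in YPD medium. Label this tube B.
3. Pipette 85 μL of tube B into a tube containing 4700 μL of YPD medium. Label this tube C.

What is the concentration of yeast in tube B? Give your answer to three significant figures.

691 cells/mL

Step 1: 450 μL + 10.4 mL = 10850 μL total → factor 10850/450 = 24.111
Step 2: 24-fold → factor 24
Dilution factor through tube B = 24.111 × 24 = 578.67
[tube B] = 4.00 × 10^5 cells/mL / 578.67 = 691 cells/mL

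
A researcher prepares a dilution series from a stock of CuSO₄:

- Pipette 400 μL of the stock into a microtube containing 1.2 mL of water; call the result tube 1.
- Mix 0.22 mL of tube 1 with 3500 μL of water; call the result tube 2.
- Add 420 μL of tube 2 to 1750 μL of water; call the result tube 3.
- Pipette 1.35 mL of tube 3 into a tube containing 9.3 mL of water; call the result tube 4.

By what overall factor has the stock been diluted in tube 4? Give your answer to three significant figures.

2.76 × 10^3

Step 1: 400 μL + 1.2 mL = 1600 μL total → factor 1600/400 = 4
Step 2: 0.22 mL + 3500 μL = 3.72 mL total → factor 3.72/0.22 = 16.909
Step 3: 420 μL + 1750 μL = 2170 μL total → factor 2170/420 = 5.1667
Step 4: 1.35 mL + 9.3 mL = 10.65 mL total → factor 10.65/1.35 = 7.8889
Overall dilution factor = 4 × 16.909 × 5.1667 × 7.8889 = 2756.8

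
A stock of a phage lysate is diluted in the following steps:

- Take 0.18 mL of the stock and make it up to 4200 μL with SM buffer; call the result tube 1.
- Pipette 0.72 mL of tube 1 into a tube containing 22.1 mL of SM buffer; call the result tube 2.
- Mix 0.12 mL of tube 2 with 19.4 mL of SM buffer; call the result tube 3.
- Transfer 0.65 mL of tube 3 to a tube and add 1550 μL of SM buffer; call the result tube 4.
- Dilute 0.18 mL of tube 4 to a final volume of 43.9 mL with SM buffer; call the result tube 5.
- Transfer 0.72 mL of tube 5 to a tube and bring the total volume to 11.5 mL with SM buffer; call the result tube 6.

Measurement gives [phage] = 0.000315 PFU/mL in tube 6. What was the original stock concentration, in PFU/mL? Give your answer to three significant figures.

5.00 × 10^5 PFU/mL

Step 1: 0.18 mL brought to 4200 μL → factor 4.2/0.18 = 23.333
Step 2: 0.72 mL + 22.1 mL = 22.82 mL total → factor 22.82/0.72 = 31.694
Step 3: 0.12 mL + 19.4 mL = 19.52 mL total → factor 19.52/0.12 = 162.67
Step 4: 0.65 mL + 1550 μL = 2.2 mL total → factor 2.2/0.65 = 3.3846
Step 5: 0.18 mL brought to 43.9 mL → factor 43.9/0.18 = 243.89
Step 6: 0.72 mL brought to 11.5 mL → factor 11.5/0.72 = 15.972
Overall dilution factor = 23.333 × 31.694 × 162.67 × 3.3846 × 243.89 × 15.972 = 1.5861 × 10^9
Stock = 0.000315 PFU/mL × 1.5861 × 10^9 = 5.00 × 10^5 PFU/mL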